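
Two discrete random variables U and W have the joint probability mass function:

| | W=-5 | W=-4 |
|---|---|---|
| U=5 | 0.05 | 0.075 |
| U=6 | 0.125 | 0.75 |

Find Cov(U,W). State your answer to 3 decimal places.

0.028

E[U] = 5.875,  E[W] = -4.175
E[UW] = -24.5
Cov(U,W) = E[UW] − E[U]E[W] = -24.5 − (5.875)(-4.175) = 0.028125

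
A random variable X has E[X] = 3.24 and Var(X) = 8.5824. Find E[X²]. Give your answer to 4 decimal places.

19.0800

E[X²] = Var(X) + (E[X])² = 8.5824 + (3.24)² = 19.08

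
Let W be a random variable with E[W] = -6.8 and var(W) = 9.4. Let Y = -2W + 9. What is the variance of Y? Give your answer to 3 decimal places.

var(-2W + 9) = (-2)²·var(W) = 4·9.4 = 37.6

37.600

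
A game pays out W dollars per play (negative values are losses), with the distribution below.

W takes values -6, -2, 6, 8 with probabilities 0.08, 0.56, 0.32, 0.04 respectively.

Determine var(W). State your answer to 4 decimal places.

18.7904

E[W] = (-6)(0.08) + (-2)(0.56) + (6)(0.32) + (8)(0.04) = 0.64
E[W²] = (-6)²(0.08) + (-2)²(0.56) + (6)²(0.32) + (8)²(0.04) = 19.2
var(W) = E[W²] − (E[W])² = 19.2 − (0.64)² = 18.7904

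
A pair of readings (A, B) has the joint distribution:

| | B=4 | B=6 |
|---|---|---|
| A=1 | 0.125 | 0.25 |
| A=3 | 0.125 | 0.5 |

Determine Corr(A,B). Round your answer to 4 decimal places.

E[A] = 2.25,  E[B] = 5.5
E[AB] = 12.5
Cov(A,B) = E[AB] − E[A]E[B] = 12.5 − (2.25)(5.5) = 0.125
var(A) = 0.9375,  var(B) = 0.75
ρ = 0.125 / √(0.9375·0.75) ≈ 0.1491

0.1491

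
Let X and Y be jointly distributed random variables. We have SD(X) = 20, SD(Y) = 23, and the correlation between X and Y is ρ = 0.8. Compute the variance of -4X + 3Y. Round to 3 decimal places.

V(X) = (20)² = 400;  V(Y) = (23)² = 529
cov(X,Y) = ρ·SD(X)·SD(Y) = 0.8·20·23 = 368
V(-4X + 3Y) = (-4)²·V(X) + (3)²·V(Y) + 2·(-4)·(3)·cov(X,Y)
= 16·400 + 9·529 + -24·368 = 2329

2329.000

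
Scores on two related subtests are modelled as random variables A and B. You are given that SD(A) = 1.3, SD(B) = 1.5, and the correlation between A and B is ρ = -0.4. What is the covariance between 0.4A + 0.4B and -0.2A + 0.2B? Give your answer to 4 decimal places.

0.0448

Var(A) = (1.3)² = 1.69;  Var(B) = (1.5)² = 2.25
cov(A,B) = ρ·SD(A)·SD(B) = -0.4·1.3·1.5 = -0.78
cov(0.4A + 0.4B, -0.2A + 0.2B) = (0.4)(-0.2)Var(A) + (0.4)(0.2)Var(B) + [(0.4)(0.2) + (0.4)(-0.2)]cov(A,B)
= -0.08·1.69 + 0.08·2.25 + 0·-0.78 = 0.0448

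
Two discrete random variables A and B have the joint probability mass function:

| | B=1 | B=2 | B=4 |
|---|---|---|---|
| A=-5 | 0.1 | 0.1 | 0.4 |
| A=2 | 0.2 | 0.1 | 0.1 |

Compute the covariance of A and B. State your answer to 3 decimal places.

-1.960

E[A] = -2.2,  E[B] = 2.7
E[AB] = -7.9
cov(A,B) = E[AB] − E[A]E[B] = -7.9 − (-2.2)(2.7) = -1.96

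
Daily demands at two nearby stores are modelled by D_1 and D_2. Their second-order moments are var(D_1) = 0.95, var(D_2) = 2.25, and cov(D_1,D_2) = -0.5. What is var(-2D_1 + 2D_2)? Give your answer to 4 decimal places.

16.8000

var(-2D_1 + 2D_2) = (-2)²·var(D_1) + (2)²·var(D_2) + 2·(-2)·(2)·cov(D_1,D_2)
= 4·0.95 + 4·2.25 + -8·-0.5 = 16.8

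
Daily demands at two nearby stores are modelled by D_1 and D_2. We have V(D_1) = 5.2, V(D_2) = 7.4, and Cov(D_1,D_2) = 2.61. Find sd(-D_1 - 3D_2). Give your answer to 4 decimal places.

9.3520

V(-D_1 - 3D_2) = (-1)²·V(D_1) + (-3)²·V(D_2) + 2·(-1)·(-3)·Cov(D_1,D_2)
= 1·5.2 + 9·7.4 + 6·2.61 = 87.46
sd(-D_1 - 3D_2) = √87.46 ≈ 9.3520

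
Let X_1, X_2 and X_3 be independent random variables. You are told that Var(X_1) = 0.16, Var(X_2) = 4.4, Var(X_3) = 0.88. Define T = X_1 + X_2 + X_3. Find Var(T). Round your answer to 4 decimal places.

By independence, Var(T) = (1)²Var(X_1) + (1)²Var(X_2) + (1)²Var(X_3)
= (1)²·0.16 + (1)²·4.4 + (1)²·0.88 = 5.44

5.4400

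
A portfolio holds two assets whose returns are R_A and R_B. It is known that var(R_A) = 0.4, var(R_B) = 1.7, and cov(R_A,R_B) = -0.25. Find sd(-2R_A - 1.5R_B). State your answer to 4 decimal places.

var(-2R_A - 1.5R_B) = (-2)²·var(R_A) + (-1.5)²·var(R_B) + 2·(-2)·(-1.5)·cov(R_A,R_B)
= 4·0.4 + 2.25·1.7 + 6·-0.25 = 3.925
sd(-2R_A - 1.5R_B) = √3.925 ≈ 1.9812

1.9812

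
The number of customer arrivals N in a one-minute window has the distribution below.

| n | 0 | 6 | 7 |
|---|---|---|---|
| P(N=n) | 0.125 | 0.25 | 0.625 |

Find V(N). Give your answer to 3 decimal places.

5.109

E[N] = (0)(0.125) + (6)(0.25) + (7)(0.625) = 5.875
E[N²] = (0)²(0.125) + (6)²(0.25) + (7)²(0.625) = 39.625
V(N) = E[N²] − (E[N])² = 39.625 − (5.875)² = 5.109375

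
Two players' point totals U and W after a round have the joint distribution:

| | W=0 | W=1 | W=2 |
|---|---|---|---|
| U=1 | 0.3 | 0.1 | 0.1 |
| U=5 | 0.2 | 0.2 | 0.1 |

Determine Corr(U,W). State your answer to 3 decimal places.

E[U] = 3,  E[W] = 0.7
E[UW] = 2.3
Cov(U,W) = E[UW] − E[U]E[W] = 2.3 − (3)(0.7) = 0.2
var(U) = 4,  var(W) = 0.61
ρ = 0.2 / √(4·0.61) ≈ 0.128

0.128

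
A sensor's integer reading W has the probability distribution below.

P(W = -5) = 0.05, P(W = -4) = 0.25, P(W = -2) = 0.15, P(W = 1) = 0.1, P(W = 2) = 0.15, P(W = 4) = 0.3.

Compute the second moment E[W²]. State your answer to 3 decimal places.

E[W²] = (-5)²(0.05) + (-4)²(0.25) + (-2)²(0.15) + (1)²(0.1) + (2)²(0.15) + (4)²(0.3) = 11.35

11.350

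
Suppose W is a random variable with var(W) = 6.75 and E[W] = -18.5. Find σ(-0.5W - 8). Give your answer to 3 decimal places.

1.299

var(-0.5W - 8) = (-0.5)²·6.75 = 1.6875
σ(-0.5W - 8) = √1.6875 ≈ 1.299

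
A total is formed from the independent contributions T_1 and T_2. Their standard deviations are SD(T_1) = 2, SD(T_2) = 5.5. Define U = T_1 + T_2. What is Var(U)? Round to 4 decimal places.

34.2500

Var(T_1) = 4, Var(T_2) = 30.25
By independence, Var(U) = (1)²Var(T_1) + (1)²Var(T_2)
= (1)²·4 + (1)²·30.25 = 34.25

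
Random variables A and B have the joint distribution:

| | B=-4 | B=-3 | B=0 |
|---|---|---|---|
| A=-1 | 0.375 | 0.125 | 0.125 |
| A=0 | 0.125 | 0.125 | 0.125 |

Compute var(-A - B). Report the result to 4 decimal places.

E[A] = -0.625,  E[B] = -2.75,  E[AB] = 1.875
var(A) = 0.625 − (-0.625)² = 0.234375;  var(B) = 10.25 − (-2.75)² = 2.6875
cov(A,B) = 1.875 − (-0.625)(-2.75) = 0.15625
var(-A - B) = (-1)²·0.234375 + (-1)²·2.6875 + 2·(-1)·(-1)·0.15625 = 3.234375

3.2344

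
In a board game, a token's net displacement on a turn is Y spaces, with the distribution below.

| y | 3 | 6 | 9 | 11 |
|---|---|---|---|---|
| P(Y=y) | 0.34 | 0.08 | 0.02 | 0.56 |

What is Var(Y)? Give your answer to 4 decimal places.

13.8544

E[Y] = (3)(0.34) + (6)(0.08) + (9)(0.02) + (11)(0.56) = 7.84
E[Y²] = (3)²(0.34) + (6)²(0.08) + (9)²(0.02) + (11)²(0.56) = 75.32
Var(Y) = E[Y²] − (E[Y])² = 75.32 − (7.84)² = 13.8544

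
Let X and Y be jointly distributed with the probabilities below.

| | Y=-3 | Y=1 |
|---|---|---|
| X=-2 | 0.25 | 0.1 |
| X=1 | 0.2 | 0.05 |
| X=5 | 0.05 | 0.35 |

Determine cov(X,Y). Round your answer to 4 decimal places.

E[X] = 1.55,  E[Y] = -1
E[XY] = 1.75
cov(X,Y) = E[XY] − E[X]E[Y] = 1.75 − (1.55)(-1) = 3.3

3.3000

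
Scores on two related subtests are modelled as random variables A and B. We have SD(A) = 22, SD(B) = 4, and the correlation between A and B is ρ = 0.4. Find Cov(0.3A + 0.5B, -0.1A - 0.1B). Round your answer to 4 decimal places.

V(A) = (22)² = 484;  V(B) = (4)² = 16
Cov(A,B) = ρ·SD(A)·SD(B) = 0.4·22·4 = 35.2
Cov(0.3A + 0.5B, -0.1A - 0.1B) = (0.3)(-0.1)V(A) + (0.5)(-0.1)V(B) + [(0.3)(-0.1) + (0.5)(-0.1)]Cov(A,B)
= -0.03·484 + -0.05·16 + -0.08·35.2 = -18.136

-18.1360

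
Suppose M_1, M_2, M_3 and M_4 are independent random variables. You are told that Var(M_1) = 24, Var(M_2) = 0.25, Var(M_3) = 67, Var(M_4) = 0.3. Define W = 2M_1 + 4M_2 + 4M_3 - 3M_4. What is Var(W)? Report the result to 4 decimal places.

By independence, Var(W) = (2)²Var(M_1) + (4)²Var(M_2) + (4)²Var(M_3) + (-3)²Var(M_4)
= (2)²·24 + (4)²·0.25 + (4)²·67 + (-3)²·0.3 = 1174.7

1174.7000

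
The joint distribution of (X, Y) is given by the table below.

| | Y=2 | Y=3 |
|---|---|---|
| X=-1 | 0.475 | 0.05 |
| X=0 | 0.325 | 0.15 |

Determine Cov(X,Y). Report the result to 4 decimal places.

0.0550

E[X] = -0.525,  E[Y] = 2.2
E[XY] = -1.1
Cov(X,Y) = E[XY] − E[X]E[Y] = -1.1 − (-0.525)(2.2) = 0.055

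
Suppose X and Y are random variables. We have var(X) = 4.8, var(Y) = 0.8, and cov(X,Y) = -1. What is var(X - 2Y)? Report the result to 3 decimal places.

var(X - 2Y) = (1)²·var(X) + (-2)²·var(Y) + 2·(1)·(-2)·cov(X,Y)
= 1·4.8 + 4·0.8 + -4·-1 = 12

12.000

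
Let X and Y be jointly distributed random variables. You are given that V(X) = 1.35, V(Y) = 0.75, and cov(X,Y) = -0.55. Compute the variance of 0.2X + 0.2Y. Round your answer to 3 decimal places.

V(0.2X + 0.2Y) = (0.2)²·V(X) + (0.2)²·V(Y) + 2·(0.2)·(0.2)·cov(X,Y)
= 0.04·1.35 + 0.04·0.75 + 0.08·-0.55 = 0.04

0.040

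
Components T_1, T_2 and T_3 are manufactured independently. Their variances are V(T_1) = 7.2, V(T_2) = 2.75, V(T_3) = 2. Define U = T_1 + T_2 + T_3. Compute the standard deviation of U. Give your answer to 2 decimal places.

3.46

By independence, V(U) = (1)²V(T_1) + (1)²V(T_2) + (1)²V(T_3)
= (1)²·7.2 + (1)²·2.75 + (1)²·2 = 11.95
σ(U) = √11.95 ≈ 3.46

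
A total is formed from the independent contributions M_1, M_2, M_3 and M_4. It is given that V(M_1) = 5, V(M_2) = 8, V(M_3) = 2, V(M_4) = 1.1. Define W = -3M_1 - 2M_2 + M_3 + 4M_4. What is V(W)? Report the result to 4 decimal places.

By independence, V(W) = (-3)²V(M_1) + (-2)²V(M_2) + (1)²V(M_3) + (4)²V(M_4)
= (-3)²·5 + (-2)²·8 + (1)²·2 + (4)²·1.1 = 96.6

96.6000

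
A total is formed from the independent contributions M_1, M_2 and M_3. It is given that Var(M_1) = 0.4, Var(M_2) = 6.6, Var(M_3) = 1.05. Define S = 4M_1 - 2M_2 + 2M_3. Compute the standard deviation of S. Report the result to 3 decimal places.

By independence, Var(S) = (4)²Var(M_1) + (-2)²Var(M_2) + (2)²Var(M_3)
= (4)²·0.4 + (-2)²·6.6 + (2)²·1.05 = 37
SD(S) = √37 ≈ 6.083

6.083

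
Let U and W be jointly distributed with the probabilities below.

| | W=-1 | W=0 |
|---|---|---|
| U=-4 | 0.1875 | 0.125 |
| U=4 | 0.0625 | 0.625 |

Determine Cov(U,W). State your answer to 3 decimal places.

0.875

E[U] = 1.5,  E[W] = -0.25
E[UW] = 0.5
Cov(U,W) = E[UW] − E[U]E[W] = 0.5 − (1.5)(-0.25) = 0.875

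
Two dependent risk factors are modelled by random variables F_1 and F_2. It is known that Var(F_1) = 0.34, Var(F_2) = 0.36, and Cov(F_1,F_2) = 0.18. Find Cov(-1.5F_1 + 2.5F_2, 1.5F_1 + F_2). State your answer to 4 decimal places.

0.5400

Cov(-1.5F_1 + 2.5F_2, 1.5F_1 + F_2) = (-1.5)(1.5)Var(F_1) + (2.5)(1)Var(F_2) + [(-1.5)(1) + (2.5)(1.5)]Cov(F_1,F_2)
= -2.25·0.34 + 2.5·0.36 + 2.25·0.18 = 0.54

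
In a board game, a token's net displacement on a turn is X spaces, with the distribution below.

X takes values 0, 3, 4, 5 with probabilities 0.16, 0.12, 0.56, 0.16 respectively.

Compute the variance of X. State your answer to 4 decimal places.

E[X] = (0)(0.16) + (3)(0.12) + (4)(0.56) + (5)(0.16) = 3.4
E[X²] = (0)²(0.16) + (3)²(0.12) + (4)²(0.56) + (5)²(0.16) = 14.04
Var(X) = E[X²] − (E[X])² = 14.04 − (3.4)² = 2.48

2.4800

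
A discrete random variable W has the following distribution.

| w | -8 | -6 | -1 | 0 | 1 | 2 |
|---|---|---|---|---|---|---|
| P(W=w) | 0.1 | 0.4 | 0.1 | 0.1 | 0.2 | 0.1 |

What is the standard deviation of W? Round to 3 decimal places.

3.618

E[W] = (-8)(0.1) + (-6)(0.4) + (-1)(0.1) + (0)(0.1) + (1)(0.2) + (2)(0.1) = -2.9
E[W²] = (-8)²(0.1) + (-6)²(0.4) + (-1)²(0.1) + (0)²(0.1) + (1)²(0.2) + (2)²(0.1) = 21.5
Var(W) = E[W²] − (E[W])² = 21.5 − (-2.9)² = 13.09
sd(W) = √13.09 ≈ 3.618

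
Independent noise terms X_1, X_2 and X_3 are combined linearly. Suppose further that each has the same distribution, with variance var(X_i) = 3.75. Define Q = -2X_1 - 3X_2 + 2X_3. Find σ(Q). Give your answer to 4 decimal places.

7.9844

By independence, var(Q) = (-2)²var(X_1) + (-3)²var(X_2) + (2)²var(X_3)
= (-2)²·3.75 + (-3)²·3.75 + (2)²·3.75 = 63.75
σ(Q) = √63.75 ≈ 7.9844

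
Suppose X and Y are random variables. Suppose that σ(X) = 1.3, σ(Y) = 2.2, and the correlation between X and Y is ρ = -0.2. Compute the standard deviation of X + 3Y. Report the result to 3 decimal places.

Var(X) = (1.3)² = 1.69;  Var(Y) = (2.2)² = 4.84
cov(X,Y) = ρ·σ(X)·σ(Y) = -0.2·1.3·2.2 = -0.572
Var(X + 3Y) = (1)²·Var(X) + (3)²·Var(Y) + 2·(1)·(3)·cov(X,Y)
= 1·1.69 + 9·4.84 + 6·-0.572 = 41.818
σ(X + 3Y) = √41.818 ≈ 6.467

6.467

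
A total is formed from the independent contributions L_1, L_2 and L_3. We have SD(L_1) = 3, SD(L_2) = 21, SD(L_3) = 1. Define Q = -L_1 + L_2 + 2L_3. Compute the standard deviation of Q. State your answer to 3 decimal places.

21.307

Var(L_1) = 9, Var(L_2) = 441, Var(L_3) = 1
By independence, Var(Q) = (-1)²Var(L_1) + (1)²Var(L_2) + (2)²Var(L_3)
= (-1)²·9 + (1)²·441 + (2)²·1 = 454
SD(Q) = √454 ≈ 21.307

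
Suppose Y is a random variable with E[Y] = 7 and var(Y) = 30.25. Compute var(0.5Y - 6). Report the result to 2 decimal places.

var(0.5Y - 6) = (0.5)²·var(Y) = 0.25·30.25 = 7.5625

7.56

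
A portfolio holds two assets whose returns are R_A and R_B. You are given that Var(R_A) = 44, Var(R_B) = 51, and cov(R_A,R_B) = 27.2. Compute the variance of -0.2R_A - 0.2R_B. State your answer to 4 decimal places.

Var(-0.2R_A - 0.2R_B) = (-0.2)²·Var(R_A) + (-0.2)²·Var(R_B) + 2·(-0.2)·(-0.2)·cov(R_A,R_B)
= 0.04·44 + 0.04·51 + 0.08·27.2 = 5.976

5.9760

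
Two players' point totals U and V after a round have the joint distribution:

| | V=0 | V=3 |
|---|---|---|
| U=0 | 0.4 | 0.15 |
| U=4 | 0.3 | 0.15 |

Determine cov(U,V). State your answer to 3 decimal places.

0.180

E[U] = 1.8,  E[V] = 0.9
E[UV] = 1.8
cov(U,V) = E[UV] − E[U]E[V] = 1.8 − (1.8)(0.9) = 0.18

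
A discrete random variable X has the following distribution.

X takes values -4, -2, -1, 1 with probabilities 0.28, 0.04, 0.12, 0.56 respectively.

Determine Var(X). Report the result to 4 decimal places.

4.7424

E[X] = (-4)(0.28) + (-2)(0.04) + (-1)(0.12) + (1)(0.56) = -0.76
E[X²] = (-4)²(0.28) + (-2)²(0.04) + (-1)²(0.12) + (1)²(0.56) = 5.32
Var(X) = E[X²] − (E[X])² = 5.32 − (-0.76)² = 4.7424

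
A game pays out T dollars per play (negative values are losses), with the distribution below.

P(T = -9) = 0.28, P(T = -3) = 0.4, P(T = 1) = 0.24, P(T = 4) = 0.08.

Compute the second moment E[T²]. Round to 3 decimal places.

27.800

E[T²] = (-9)²(0.28) + (-3)²(0.4) + (1)²(0.24) + (4)²(0.08) = 27.8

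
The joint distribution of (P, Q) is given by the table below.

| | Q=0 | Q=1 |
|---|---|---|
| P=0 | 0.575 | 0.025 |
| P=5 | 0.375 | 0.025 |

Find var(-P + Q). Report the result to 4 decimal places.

5.9975

E[P] = 2,  E[Q] = 0.05,  E[PQ] = 0.125
var(P) = 10 − (2)² = 6;  var(Q) = 0.05 − (0.05)² = 0.0475
Cov(P,Q) = 0.125 − (2)(0.05) = 0.025
var(-P + Q) = (-1)²·6 + (1)²·0.0475 + 2·(-1)·(1)·0.025 = 5.9975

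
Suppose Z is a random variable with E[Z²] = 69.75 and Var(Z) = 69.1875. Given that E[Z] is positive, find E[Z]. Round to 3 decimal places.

0.750

(E[Z])² = E[Z²] − Var(Z) = 69.75 − 69.1875 = 0.5625
E[Z] = √0.5625 = 0.75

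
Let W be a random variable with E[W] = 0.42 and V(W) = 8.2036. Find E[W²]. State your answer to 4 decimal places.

8.3800

E[W²] = V(W) + (E[W])² = 8.2036 + (0.42)² = 8.38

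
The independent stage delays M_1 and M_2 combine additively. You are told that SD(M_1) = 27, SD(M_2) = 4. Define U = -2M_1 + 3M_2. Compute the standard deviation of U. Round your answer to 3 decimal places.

var(M_1) = 729, var(M_2) = 16
By independence, var(U) = (-2)²var(M_1) + (3)²var(M_2)
= (-2)²·729 + (3)²·16 = 3060
SD(U) = √3060 ≈ 55.317

55.317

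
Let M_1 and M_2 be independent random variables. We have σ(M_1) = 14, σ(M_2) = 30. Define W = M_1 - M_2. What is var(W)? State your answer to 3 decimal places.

1096.000

var(M_1) = 196, var(M_2) = 900
By independence, var(W) = (1)²var(M_1) + (-1)²var(M_2)
= (1)²·196 + (-1)²·900 = 1096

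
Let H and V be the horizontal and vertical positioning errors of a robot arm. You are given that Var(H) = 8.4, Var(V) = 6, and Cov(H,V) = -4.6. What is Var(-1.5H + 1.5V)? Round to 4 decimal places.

53.1000

Var(-1.5H + 1.5V) = (-1.5)²·Var(H) + (1.5)²·Var(V) + 2·(-1.5)·(1.5)·Cov(H,V)
= 2.25·8.4 + 2.25·6 + -4.5·-4.6 = 53.1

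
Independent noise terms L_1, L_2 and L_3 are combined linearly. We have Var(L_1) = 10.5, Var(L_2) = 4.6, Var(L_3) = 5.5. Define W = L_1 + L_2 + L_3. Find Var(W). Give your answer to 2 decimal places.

By independence, Var(W) = (1)²Var(L_1) + (1)²Var(L_2) + (1)²Var(L_3)
= (1)²·10.5 + (1)²·4.6 + (1)²·5.5 = 20.6

20.60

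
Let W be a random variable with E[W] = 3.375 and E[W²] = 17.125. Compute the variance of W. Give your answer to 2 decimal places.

Var(W) = 17.125 − (3.375)² = 5.734375

5.73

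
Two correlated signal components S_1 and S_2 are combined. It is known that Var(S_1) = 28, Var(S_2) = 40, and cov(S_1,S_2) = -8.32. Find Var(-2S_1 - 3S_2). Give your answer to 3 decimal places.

Var(-2S_1 - 3S_2) = (-2)²·Var(S_1) + (-3)²·Var(S_2) + 2·(-2)·(-3)·cov(S_1,S_2)
= 4·28 + 9·40 + 12·-8.32 = 372.16

372.160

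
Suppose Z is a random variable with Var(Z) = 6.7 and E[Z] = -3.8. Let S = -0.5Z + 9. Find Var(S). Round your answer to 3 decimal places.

1.675

Var(-0.5Z + 9) = (-0.5)²·Var(Z) = 0.25·6.7 = 1.675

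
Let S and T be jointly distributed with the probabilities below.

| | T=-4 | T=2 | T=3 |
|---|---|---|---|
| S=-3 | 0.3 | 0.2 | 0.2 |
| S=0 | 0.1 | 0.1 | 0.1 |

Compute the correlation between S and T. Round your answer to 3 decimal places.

E[S] = -2.1,  E[T] = -0.1
E[ST] = 0.6
cov(S,T) = E[ST] − E[S]E[T] = 0.6 − (-2.1)(-0.1) = 0.39
Var(S) = 1.89,  Var(T) = 10.29
ρ = 0.39 / √(1.89·10.29) ≈ 0.088

0.088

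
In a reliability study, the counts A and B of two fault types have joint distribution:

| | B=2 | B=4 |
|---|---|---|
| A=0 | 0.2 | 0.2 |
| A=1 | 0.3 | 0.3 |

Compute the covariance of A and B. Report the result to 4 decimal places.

E[A] = 0.6,  E[B] = 3
E[AB] = 1.8
Cov(A,B) = E[AB] − E[A]E[B] = 1.8 − (0.6)(3) = 0

0.0000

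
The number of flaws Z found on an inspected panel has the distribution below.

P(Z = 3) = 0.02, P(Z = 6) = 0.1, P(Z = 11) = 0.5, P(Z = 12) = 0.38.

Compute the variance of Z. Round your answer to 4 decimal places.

4.0816

E[Z] = (3)(0.02) + (6)(0.1) + (11)(0.5) + (12)(0.38) = 10.72
E[Z²] = (3)²(0.02) + (6)²(0.1) + (11)²(0.5) + (12)²(0.38) = 119
Var(Z) = E[Z²] − (E[Z])² = 119 − (10.72)² = 4.0816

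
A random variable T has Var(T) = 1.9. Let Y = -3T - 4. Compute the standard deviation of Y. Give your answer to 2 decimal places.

Var(-3T - 4) = (-3)²·1.9 = 17.1
σ(Y) = √17.1 ≈ 4.14

4.14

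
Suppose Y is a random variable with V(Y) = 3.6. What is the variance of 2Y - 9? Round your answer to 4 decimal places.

V(2Y - 9) = (2)²·V(Y) = 4·3.6 = 14.4

14.4000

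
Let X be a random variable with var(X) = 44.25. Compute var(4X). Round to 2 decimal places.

var(4X) = (4)²·var(X) = 16·44.25 = 708

708.00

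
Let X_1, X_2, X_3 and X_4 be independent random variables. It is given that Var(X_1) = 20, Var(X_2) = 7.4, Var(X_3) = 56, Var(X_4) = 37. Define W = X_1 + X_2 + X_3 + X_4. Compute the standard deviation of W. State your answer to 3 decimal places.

10.973

By independence, Var(W) = (1)²Var(X_1) + (1)²Var(X_2) + (1)²Var(X_3) + (1)²Var(X_4)
= (1)²·20 + (1)²·7.4 + (1)²·56 + (1)²·37 = 120.4
SD(W) = √120.4 ≈ 10.973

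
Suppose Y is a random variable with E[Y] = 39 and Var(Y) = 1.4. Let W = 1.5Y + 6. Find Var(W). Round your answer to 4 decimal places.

3.1500

Var(1.5Y + 6) = (1.5)²·Var(Y) = 2.25·1.4 = 3.15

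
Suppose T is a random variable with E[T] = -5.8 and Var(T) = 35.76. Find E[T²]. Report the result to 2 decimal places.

E[T²] = Var(T) + (E[T])² = 35.76 + (-5.8)² = 69.4

69.40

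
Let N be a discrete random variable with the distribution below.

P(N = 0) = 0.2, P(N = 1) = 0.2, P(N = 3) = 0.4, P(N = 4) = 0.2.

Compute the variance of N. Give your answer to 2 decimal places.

E[N] = (0)(0.2) + (1)(0.2) + (3)(0.4) + (4)(0.2) = 2.2
E[N²] = (0)²(0.2) + (1)²(0.2) + (3)²(0.4) + (4)²(0.2) = 7
Var(N) = E[N²] − (E[N])² = 7 − (2.2)² = 2.16

2.16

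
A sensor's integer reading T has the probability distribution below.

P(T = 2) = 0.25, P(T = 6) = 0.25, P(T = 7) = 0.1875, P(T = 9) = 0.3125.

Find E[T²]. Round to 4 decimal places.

E[T²] = (2)²(0.25) + (6)²(0.25) + (7)²(0.1875) + (9)²(0.3125) = 44.5

44.5000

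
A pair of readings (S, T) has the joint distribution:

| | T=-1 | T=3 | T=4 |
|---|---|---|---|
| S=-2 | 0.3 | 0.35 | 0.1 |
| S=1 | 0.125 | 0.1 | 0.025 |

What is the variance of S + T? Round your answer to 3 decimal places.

5.644

E[S] = -1.25,  E[T] = 1.425,  E[ST] = -2.025
var(S) = 3.25 − (-1.25)² = 1.6875;  var(T) = 6.475 − (1.425)² = 4.444375
cov(S,T) = -2.025 − (-1.25)(1.425) = -0.24375
var(S + T) = (1)²·1.6875 + (1)²·4.444375 + 2·(1)·(1)·-0.24375 = 5.644375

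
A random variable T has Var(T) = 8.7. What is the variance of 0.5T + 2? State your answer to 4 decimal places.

Var(0.5T + 2) = (0.5)²·Var(T) = 0.25·8.7 = 2.175

2.1750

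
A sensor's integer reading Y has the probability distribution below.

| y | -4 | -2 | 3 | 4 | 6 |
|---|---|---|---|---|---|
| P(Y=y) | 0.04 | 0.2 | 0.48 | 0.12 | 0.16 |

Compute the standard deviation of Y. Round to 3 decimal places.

E[Y] = (-4)(0.04) + (-2)(0.2) + (3)(0.48) + (4)(0.12) + (6)(0.16) = 2.32
E[Y²] = (-4)²(0.04) + (-2)²(0.2) + (3)²(0.48) + (4)²(0.12) + (6)²(0.16) = 13.44
var(Y) = E[Y²] − (E[Y])² = 13.44 − (2.32)² = 8.0576
SD(Y) = √8.0576 ≈ 2.839

2.839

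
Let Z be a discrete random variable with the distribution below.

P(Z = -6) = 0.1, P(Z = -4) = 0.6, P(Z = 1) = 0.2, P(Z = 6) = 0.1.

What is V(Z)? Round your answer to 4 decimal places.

E[Z] = (-6)(0.1) + (-4)(0.6) + (1)(0.2) + (6)(0.1) = -2.2
E[Z²] = (-6)²(0.1) + (-4)²(0.6) + (1)²(0.2) + (6)²(0.1) = 17
V(Z) = E[Z²] − (E[Z])² = 17 − (-2.2)² = 12.16

12.1600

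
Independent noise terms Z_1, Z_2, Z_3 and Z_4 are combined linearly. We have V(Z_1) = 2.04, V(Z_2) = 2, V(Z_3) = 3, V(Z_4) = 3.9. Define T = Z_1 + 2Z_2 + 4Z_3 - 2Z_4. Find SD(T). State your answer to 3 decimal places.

By independence, V(T) = (1)²V(Z_1) + (2)²V(Z_2) + (4)²V(Z_3) + (-2)²V(Z_4)
= (1)²·2.04 + (2)²·2 + (4)²·3 + (-2)²·3.9 = 73.64
SD(T) = √73.64 ≈ 8.581

8.581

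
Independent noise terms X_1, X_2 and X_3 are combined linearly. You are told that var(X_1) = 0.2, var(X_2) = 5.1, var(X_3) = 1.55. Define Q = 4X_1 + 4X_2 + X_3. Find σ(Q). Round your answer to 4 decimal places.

9.2925

By independence, var(Q) = (4)²var(X_1) + (4)²var(X_2) + (1)²var(X_3)
= (4)²·0.2 + (4)²·5.1 + (1)²·1.55 = 86.35
σ(Q) = √86.35 ≈ 9.2925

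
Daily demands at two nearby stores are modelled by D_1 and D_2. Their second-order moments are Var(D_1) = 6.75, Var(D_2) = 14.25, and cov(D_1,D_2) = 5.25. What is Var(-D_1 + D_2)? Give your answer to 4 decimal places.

Var(-D_1 + D_2) = (-1)²·Var(D_1) + (1)²·Var(D_2) + 2·(-1)·(1)·cov(D_1,D_2)
= 1·6.75 + 1·14.25 + -2·5.25 = 10.5

10.5000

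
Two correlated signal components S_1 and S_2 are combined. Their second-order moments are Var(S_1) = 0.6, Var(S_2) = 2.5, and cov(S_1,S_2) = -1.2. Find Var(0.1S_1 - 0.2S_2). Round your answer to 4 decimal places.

Var(0.1S_1 - 0.2S_2) = (0.1)²·Var(S_1) + (-0.2)²·Var(S_2) + 2·(0.1)·(-0.2)·cov(S_1,S_2)
= 0.01·0.6 + 0.04·2.5 + -0.04·-1.2 = 0.154

0.1540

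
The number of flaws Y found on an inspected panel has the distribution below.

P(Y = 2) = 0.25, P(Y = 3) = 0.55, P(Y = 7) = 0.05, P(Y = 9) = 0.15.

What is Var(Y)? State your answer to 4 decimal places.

E[Y] = (2)(0.25) + (3)(0.55) + (7)(0.05) + (9)(0.15) = 3.85
E[Y²] = (2)²(0.25) + (3)²(0.55) + (7)²(0.05) + (9)²(0.15) = 20.55
Var(Y) = E[Y²] − (E[Y])² = 20.55 − (3.85)² = 5.7275

5.7275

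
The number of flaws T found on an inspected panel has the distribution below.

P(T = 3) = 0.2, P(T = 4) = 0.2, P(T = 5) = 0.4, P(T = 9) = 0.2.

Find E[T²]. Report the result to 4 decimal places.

E[T²] = (3)²(0.2) + (4)²(0.2) + (5)²(0.4) + (9)²(0.2) = 31.2

31.2000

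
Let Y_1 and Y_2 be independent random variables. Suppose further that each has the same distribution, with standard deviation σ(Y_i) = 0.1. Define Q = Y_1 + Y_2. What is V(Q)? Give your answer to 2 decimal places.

V(Y_i) = (0.1)² = 0.01
By independence, V(Q) = (1)²V(Y_1) + (1)²V(Y_2)
= (1)²·0.01 + (1)²·0.01 = 0.02

0.02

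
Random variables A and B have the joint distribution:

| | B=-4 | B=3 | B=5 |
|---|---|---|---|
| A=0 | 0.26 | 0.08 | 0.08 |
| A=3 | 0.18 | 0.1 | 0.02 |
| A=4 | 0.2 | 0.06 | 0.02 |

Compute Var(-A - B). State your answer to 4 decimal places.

15.8916

E[A] = 2.02,  E[B] = -1.24,  E[AB] = -3.04
Var(A) = 7.18 − (2.02)² = 3.0996;  Var(B) = 15.4 − (-1.24)² = 13.8624
Cov(A,B) = -3.04 − (2.02)(-1.24) = -0.5352
Var(-A - B) = (-1)²·3.0996 + (-1)²·13.8624 + 2·(-1)·(-1)·-0.5352 = 15.8916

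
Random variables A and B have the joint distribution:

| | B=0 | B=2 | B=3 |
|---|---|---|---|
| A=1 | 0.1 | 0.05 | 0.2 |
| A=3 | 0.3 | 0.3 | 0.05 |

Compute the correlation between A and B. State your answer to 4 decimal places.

-0.3244

E[A] = 2.3,  E[B] = 1.45
E[AB] = 2.95
Cov(A,B) = E[AB] − E[A]E[B] = 2.95 − (2.3)(1.45) = -0.385
V(A) = 0.91,  V(B) = 1.5475
ρ = -0.385 / √(0.91·1.5475) ≈ -0.3244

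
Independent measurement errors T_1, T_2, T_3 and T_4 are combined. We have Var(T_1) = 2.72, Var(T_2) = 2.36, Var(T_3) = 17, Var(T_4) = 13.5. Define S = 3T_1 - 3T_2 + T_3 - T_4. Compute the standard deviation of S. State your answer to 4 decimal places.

By independence, Var(S) = (3)²Var(T_1) + (-3)²Var(T_2) + (1)²Var(T_3) + (-1)²Var(T_4)
= (3)²·2.72 + (-3)²·2.36 + (1)²·17 + (-1)²·13.5 = 76.22
sd(S) = √76.22 ≈ 8.7304

8.7304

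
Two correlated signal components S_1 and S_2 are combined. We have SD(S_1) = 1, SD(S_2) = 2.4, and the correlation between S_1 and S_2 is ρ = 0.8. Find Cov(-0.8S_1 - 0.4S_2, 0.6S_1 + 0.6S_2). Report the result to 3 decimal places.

-3.245

Var(S_1) = (1)² = 1;  Var(S_2) = (2.4)² = 5.76
Cov(S_1,S_2) = ρ·SD(S_1)·SD(S_2) = 0.8·1·2.4 = 1.92
Cov(-0.8S_1 - 0.4S_2, 0.6S_1 + 0.6S_2) = (-0.8)(0.6)Var(S_1) + (-0.4)(0.6)Var(S_2) + [(-0.8)(0.6) + (-0.4)(0.6)]Cov(S_1,S_2)
= -0.48·1 + -0.24·5.76 + -0.72·1.92 = -3.2448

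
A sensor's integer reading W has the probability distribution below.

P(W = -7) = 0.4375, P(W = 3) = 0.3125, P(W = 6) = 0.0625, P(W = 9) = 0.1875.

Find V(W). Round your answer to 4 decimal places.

E[W] = (-7)(0.4375) + (3)(0.3125) + (6)(0.0625) + (9)(0.1875) = -0.0625
E[W²] = (-7)²(0.4375) + (3)²(0.3125) + (6)²(0.0625) + (9)²(0.1875) = 41.6875
V(W) = E[W²] − (E[W])² = 41.6875 − (-0.0625)² = 41.68359375

41.6836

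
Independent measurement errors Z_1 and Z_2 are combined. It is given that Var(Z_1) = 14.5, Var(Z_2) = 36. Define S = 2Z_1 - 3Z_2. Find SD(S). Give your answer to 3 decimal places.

19.545

By independence, Var(S) = (2)²Var(Z_1) + (-3)²Var(Z_2)
= (2)²·14.5 + (-3)²·36 = 382
SD(S) = √382 ≈ 19.545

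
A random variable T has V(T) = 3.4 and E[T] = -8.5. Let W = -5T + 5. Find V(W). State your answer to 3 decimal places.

85.000

V(-5T + 5) = (-5)²·V(T) = 25·3.4 = 85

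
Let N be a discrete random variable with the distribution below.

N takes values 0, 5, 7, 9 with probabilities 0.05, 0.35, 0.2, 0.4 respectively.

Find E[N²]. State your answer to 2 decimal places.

E[N²] = (0)²(0.05) + (5)²(0.35) + (7)²(0.2) + (9)²(0.4) = 50.95

50.95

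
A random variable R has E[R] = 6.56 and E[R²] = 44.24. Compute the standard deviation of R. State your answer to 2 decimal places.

1.10

Var(R) = 44.24 − (6.56)² = 1.2064
SD(R) = √1.2064 ≈ 1.10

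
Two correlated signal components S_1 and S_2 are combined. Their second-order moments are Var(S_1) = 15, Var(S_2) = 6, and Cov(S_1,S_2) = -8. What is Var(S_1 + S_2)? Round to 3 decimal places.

5.000

Var(S_1 + S_2) = (1)²·Var(S_1) + (1)²·Var(S_2) + 2·(1)·(1)·Cov(S_1,S_2)
= 1·15 + 1·6 + 2·-8 = 5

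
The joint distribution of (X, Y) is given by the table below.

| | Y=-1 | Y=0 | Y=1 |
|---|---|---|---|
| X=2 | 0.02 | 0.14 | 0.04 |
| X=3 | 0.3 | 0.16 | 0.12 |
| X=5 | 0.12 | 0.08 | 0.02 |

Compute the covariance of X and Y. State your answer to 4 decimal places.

-0.1576

E[X] = 3.24,  E[Y] = -0.26
E[XY] = -1
Cov(X,Y) = E[XY] − E[X]E[Y] = -1 − (3.24)(-0.26) = -0.1576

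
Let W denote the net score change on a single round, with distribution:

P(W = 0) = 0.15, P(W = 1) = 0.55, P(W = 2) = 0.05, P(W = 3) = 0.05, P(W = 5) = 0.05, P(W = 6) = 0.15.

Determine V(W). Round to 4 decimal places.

4.0475

E[W] = (0)(0.15) + (1)(0.55) + (2)(0.05) + (3)(0.05) + (5)(0.05) + (6)(0.15) = 1.95
E[W²] = (0)²(0.15) + (1)²(0.55) + (2)²(0.05) + (3)²(0.05) + (5)²(0.05) + (6)²(0.15) = 7.85
V(W) = E[W²] − (E[W])² = 7.85 − (1.95)² = 4.0475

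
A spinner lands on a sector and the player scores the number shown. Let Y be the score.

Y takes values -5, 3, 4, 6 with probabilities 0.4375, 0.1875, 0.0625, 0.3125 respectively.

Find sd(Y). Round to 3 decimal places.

E[Y] = (-5)(0.4375) + (3)(0.1875) + (4)(0.0625) + (6)(0.3125) = 0.5
E[Y²] = (-5)²(0.4375) + (3)²(0.1875) + (4)²(0.0625) + (6)²(0.3125) = 24.875
Var(Y) = E[Y²] − (E[Y])² = 24.875 − (0.5)² = 24.625
sd(Y) = √24.625 ≈ 4.962

4.962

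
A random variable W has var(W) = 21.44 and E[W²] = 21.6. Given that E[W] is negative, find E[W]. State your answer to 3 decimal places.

(E[W])² = E[W²] − var(W) = 21.6 − 21.44 = 0.16
E[W] = −√0.16 = -0.4

-0.400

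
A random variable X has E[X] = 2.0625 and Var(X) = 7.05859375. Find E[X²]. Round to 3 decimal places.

11.313

E[X²] = Var(X) + (E[X])² = 7.05859375 + (2.0625)² = 11.3125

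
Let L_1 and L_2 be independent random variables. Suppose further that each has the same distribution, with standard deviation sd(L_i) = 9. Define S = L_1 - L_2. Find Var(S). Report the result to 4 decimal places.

162.0000

Var(L_i) = (9)² = 81
By independence, Var(S) = (1)²Var(L_1) + (-1)²Var(L_2)
= (1)²·81 + (-1)²·81 = 162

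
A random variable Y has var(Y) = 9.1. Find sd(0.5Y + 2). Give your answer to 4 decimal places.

1.5083

var(0.5Y + 2) = (0.5)²·9.1 = 2.275
sd(0.5Y + 2) = √2.275 ≈ 1.5083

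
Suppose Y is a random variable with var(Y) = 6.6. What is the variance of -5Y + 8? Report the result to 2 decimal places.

165.00

var(-5Y + 8) = (-5)²·var(Y) = 25·6.6 = 165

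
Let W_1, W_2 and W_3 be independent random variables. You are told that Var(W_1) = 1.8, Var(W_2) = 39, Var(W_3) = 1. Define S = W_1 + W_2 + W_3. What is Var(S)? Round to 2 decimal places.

By independence, Var(S) = (1)²Var(W_1) + (1)²Var(W_2) + (1)²Var(W_3)
= (1)²·1.8 + (1)²·39 + (1)²·1 = 41.8

41.80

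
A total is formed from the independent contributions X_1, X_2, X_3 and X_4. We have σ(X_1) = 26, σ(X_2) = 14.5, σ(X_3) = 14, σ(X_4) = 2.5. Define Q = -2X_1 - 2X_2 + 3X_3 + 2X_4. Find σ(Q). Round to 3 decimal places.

Var(X_1) = 676, Var(X_2) = 210.25, Var(X_3) = 196, Var(X_4) = 6.25
By independence, Var(Q) = (-2)²Var(X_1) + (-2)²Var(X_2) + (3)²Var(X_3) + (2)²Var(X_4)
= (-2)²·676 + (-2)²·210.25 + (3)²·196 + (2)²·6.25 = 5334
σ(Q) = √5334 ≈ 73.034

73.034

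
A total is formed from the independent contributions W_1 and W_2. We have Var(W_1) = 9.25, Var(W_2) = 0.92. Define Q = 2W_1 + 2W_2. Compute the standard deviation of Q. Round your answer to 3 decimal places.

By independence, Var(Q) = (2)²Var(W_1) + (2)²Var(W_2)
= (2)²·9.25 + (2)²·0.92 = 40.68
σ(Q) = √40.68 ≈ 6.378

6.378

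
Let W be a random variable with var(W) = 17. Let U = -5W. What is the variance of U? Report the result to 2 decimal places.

var(-5W) = (-5)²·var(W) = 25·17 = 425

425.00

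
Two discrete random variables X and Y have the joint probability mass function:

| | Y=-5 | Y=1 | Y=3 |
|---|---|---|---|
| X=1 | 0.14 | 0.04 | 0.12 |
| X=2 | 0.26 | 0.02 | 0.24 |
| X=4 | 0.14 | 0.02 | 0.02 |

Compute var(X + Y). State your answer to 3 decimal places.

E[X] = 2.06,  E[Y] = -1.48,  E[XY] = -3.9
var(X) = 5.26 − (2.06)² = 1.0164;  var(Y) = 17 − (-1.48)² = 14.8096
Cov(X,Y) = -3.9 − (2.06)(-1.48) = -0.8512
var(X + Y) = (1)²·1.0164 + (1)²·14.8096 + 2·(1)·(1)·-0.8512 = 14.1236

14.124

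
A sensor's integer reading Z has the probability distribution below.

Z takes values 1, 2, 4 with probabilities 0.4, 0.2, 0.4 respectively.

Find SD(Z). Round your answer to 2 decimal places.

E[Z] = (1)(0.4) + (2)(0.2) + (4)(0.4) = 2.4
E[Z²] = (1)²(0.4) + (2)²(0.2) + (4)²(0.4) = 7.6
Var(Z) = E[Z²] − (E[Z])² = 7.6 − (2.4)² = 1.84
SD(Z) = √1.84 ≈ 1.36

1.36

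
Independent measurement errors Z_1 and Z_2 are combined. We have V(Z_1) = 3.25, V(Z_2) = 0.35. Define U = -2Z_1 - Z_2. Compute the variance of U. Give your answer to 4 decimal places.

By independence, V(U) = (-2)²V(Z_1) + (-1)²V(Z_2)
= (-2)²·3.25 + (-1)²·0.35 = 13.35

13.3500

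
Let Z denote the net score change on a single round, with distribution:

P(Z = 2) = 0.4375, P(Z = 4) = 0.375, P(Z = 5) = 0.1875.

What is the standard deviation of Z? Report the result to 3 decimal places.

E[Z] = (2)(0.4375) + (4)(0.375) + (5)(0.1875) = 3.3125
E[Z²] = (2)²(0.4375) + (4)²(0.375) + (5)²(0.1875) = 12.4375
V(Z) = E[Z²] − (E[Z])² = 12.4375 − (3.3125)² = 1.46484375
SD(Z) = √1.46484375 ≈ 1.210

1.210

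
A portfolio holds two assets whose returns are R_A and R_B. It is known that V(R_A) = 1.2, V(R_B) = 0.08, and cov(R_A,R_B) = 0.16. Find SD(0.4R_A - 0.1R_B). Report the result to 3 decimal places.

0.424

V(0.4R_A - 0.1R_B) = (0.4)²·V(R_A) + (-0.1)²·V(R_B) + 2·(0.4)·(-0.1)·cov(R_A,R_B)
= 0.16·1.2 + 0.01·0.08 + -0.08·0.16 = 0.18
SD(0.4R_A - 0.1R_B) = √0.18 ≈ 0.424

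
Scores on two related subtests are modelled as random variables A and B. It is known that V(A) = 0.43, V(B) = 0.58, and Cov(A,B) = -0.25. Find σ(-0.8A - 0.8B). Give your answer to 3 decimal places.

0.571

V(-0.8A - 0.8B) = (-0.8)²·V(A) + (-0.8)²·V(B) + 2·(-0.8)·(-0.8)·Cov(A,B)
= 0.64·0.43 + 0.64·0.58 + 1.28·-0.25 = 0.3264
σ(-0.8A - 0.8B) = √0.3264 ≈ 0.571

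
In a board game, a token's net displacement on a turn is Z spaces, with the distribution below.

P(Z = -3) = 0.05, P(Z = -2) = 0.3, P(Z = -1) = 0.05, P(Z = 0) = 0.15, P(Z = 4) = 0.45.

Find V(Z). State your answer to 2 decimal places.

7.90

E[Z] = (-3)(0.05) + (-2)(0.3) + (-1)(0.05) + (0)(0.15) + (4)(0.45) = 1
E[Z²] = (-3)²(0.05) + (-2)²(0.3) + (-1)²(0.05) + (0)²(0.15) + (4)²(0.45) = 8.9
V(Z) = E[Z²] − (E[Z])² = 8.9 − (1)² = 7.9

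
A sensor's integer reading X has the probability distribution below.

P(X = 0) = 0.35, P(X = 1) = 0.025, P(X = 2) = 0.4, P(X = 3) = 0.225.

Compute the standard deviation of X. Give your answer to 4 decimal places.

1.1832

E[X] = (0)(0.35) + (1)(0.025) + (2)(0.4) + (3)(0.225) = 1.5
E[X²] = (0)²(0.35) + (1)²(0.025) + (2)²(0.4) + (3)²(0.225) = 3.65
V(X) = E[X²] − (E[X])² = 3.65 − (1.5)² = 1.4
σ(X) = √1.4 ≈ 1.1832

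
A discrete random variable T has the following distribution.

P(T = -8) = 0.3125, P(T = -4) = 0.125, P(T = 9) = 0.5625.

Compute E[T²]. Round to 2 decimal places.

E[T²] = (-8)²(0.3125) + (-4)²(0.125) + (9)²(0.5625) = 67.5625

67.56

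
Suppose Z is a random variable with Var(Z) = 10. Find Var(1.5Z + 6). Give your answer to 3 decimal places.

Var(1.5Z + 6) = (1.5)²·Var(Z) = 2.25·10 = 22.5

22.500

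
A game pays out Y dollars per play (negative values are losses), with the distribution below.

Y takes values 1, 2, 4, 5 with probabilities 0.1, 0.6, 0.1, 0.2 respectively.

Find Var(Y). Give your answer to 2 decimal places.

1.81

E[Y] = (1)(0.1) + (2)(0.6) + (4)(0.1) + (5)(0.2) = 2.7
E[Y²] = (1)²(0.1) + (2)²(0.6) + (4)²(0.1) + (5)²(0.2) = 9.1
Var(Y) = E[Y²] − (E[Y])² = 9.1 − (2.7)² = 1.81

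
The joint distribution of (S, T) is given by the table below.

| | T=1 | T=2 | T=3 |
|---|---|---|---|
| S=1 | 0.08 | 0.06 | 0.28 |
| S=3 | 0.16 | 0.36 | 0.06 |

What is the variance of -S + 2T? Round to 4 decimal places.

4.5184

E[S] = 2.16,  E[T] = 2.1,  E[ST] = 4.22
V(S) = 5.64 − (2.16)² = 0.9744;  V(T) = 4.98 − (2.1)² = 0.57
Cov(S,T) = 4.22 − (2.16)(2.1) = -0.316
V(-S + 2T) = (-1)²·0.9744 + (2)²·0.57 + 2·(-1)·(2)·-0.316 = 4.5184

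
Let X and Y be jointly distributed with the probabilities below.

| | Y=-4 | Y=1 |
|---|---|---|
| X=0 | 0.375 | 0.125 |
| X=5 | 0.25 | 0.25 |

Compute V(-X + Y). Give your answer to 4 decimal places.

E[X] = 2.5,  E[Y] = -2.125,  E[XY] = -3.75
V(X) = 12.5 − (2.5)² = 6.25;  V(Y) = 10.375 − (-2.125)² = 5.859375
cov(X,Y) = -3.75 − (2.5)(-2.125) = 1.5625
V(-X + Y) = (-1)²·6.25 + (1)²·5.859375 + 2·(-1)·(1)·1.5625 = 8.984375

8.9844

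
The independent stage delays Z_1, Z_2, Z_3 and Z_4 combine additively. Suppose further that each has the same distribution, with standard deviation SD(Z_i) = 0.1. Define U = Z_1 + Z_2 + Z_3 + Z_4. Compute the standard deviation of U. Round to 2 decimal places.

0.20

Var(Z_i) = (0.1)² = 0.01
By independence, Var(U) = (1)²Var(Z_1) + (1)²Var(Z_2) + (1)²Var(Z_3) + (1)²Var(Z_4)
= (1)²·0.01 + (1)²·0.01 + (1)²·0.01 + (1)²·0.01 = 0.04
SD(U) = √0.04 ≈ 0.20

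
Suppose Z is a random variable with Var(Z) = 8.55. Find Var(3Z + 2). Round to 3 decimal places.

Var(3Z + 2) = (3)²·Var(Z) = 9·8.55 = 76.95

76.950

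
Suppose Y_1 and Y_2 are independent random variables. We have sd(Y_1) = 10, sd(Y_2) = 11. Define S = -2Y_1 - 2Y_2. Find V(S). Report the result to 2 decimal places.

V(Y_1) = 100, V(Y_2) = 121
By independence, V(S) = (-2)²V(Y_1) + (-2)²V(Y_2)
= (-2)²·100 + (-2)²·121 = 884

884.00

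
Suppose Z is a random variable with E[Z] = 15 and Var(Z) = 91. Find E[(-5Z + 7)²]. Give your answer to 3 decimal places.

E[-5Z + 7] = -5·15 + 7 = -68
Var(-5Z + 7) = (-5)²·91 = 2275
E[(-5Z + 7)²] = Var((-5Z + 7)) + (E[(-5Z + 7)])² = 2275 + (-68)² = 6899

6899.000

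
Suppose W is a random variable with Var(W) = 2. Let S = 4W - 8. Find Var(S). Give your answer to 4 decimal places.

Var(4W - 8) = (4)²·Var(W) = 16·2 = 32

32.0000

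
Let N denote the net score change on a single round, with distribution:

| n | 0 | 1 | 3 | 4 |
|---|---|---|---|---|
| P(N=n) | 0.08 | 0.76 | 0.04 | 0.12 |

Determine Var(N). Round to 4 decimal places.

1.1904

E[N] = (0)(0.08) + (1)(0.76) + (3)(0.04) + (4)(0.12) = 1.36
E[N²] = (0)²(0.08) + (1)²(0.76) + (3)²(0.04) + (4)²(0.12) = 3.04
Var(N) = E[N²] − (E[N])² = 3.04 − (1.36)² = 1.1904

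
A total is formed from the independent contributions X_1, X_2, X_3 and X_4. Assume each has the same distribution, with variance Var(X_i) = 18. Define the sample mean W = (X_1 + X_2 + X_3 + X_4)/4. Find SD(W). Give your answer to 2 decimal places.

2.12

By independence, Var(W) = (0.25)²Var(X_1) + (0.25)²Var(X_2) + (0.25)²Var(X_3) + (0.25)²Var(X_4)
= (0.25)²·18 + (0.25)²·18 + (0.25)²·18 + (0.25)²·18 = 4.5
SD(W) = √4.5 ≈ 2.12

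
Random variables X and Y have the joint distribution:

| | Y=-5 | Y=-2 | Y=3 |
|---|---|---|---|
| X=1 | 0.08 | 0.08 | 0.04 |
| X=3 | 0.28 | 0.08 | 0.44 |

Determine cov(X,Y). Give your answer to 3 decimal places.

E[X] = 2.6,  E[Y] = -0.68
E[XY] = -1.16
cov(X,Y) = E[XY] − E[X]E[Y] = -1.16 − (2.6)(-0.68) = 0.608

0.608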